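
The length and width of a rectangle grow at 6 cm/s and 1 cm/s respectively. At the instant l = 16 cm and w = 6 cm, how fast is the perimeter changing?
14 cm/s

P = 2(l + w)
dP/dt = 2(dl/dt + dw/dt) = 2(6 + 1) = 14 cm/s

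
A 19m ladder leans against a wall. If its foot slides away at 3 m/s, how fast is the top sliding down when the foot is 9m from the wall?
27√70/140 ≈ 1.614 m/s

x² + y² = 19²
2x·dx/dt + 2y·dy/dt = 0
dy/dt = -x/y · dx/dt = -9/(2√70) · 3 = -27√70/140 m/s
The top is descending at 27√70/140 ≈ 1.614 m/s.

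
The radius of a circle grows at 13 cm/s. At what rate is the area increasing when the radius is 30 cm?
780π cm²/s

A = πr²
dA/dt = 2πr · dr/dt = 2π(30)(13) = 780π cm²/s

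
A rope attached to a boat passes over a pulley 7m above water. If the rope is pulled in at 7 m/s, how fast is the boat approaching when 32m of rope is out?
224√39/195 ≈ 7.174 m/s

rope² = x² + 7²
x = √(32² - 7²) = 5√39
dx/dt = (rope/x) · d(rope)/dt = (32/(5√39)) · (-7) = -224√39/195 m/s
The boat approaches at 224√39/195 ≈ 7.174 m/s.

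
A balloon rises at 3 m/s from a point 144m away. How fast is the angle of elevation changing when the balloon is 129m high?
0.011558 rad/s

tan(θ) = y/144
sec²(θ) · dθ/dt = (1/144) · dy/dt
dθ/dt = cos²(θ)/144 · 3 = 144/(144² + 129²) · 3
dθ/dt = 0.011558 rad/s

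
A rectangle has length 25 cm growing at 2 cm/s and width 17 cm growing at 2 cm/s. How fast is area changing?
84 cm²/s

A = lw
dA/dt = w·dl/dt + l·dw/dt = 17·2 + 25·2 = 84 cm²/s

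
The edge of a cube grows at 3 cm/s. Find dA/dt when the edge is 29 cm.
1044 cm²/s

A = 6s²
dA/dt = 12s · ds/dt = 12·29·3 = 1044 cm²/s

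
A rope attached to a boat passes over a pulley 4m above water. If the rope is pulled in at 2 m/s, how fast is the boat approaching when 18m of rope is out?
18√77/77 ≈ 2.051 m/s

rope² = x² + 4²
x = √(18² - 4²) = 2√77
dx/dt = (rope/x) · d(rope)/dt = (18/(2√77)) · (-2) = -18√77/77 m/s
The boat approaches at 18√77/77 ≈ 2.051 m/s.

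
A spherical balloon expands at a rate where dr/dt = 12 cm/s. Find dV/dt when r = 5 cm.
1200π cm³/s

V = (4/3)πr³
dV/dt = dV/dr · dr/dt = 4πr² · 12
At r = 5: dV/dt = 1200π cm³/s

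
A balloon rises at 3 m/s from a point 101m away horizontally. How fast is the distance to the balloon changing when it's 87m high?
261√17770/17770 ≈ 1.958 m/s

z² = 101² + y²
z = √(101² + 87²) = √17770
dz/dt = y/z · dy/dt = 87/√17770 · 3 = 261√17770/17770 ≈ 1.958 m/s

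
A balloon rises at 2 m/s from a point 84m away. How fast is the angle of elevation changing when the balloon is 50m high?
0.017581 rad/s

tan(θ) = y/84
sec²(θ) · dθ/dt = (1/84) · dy/dt
dθ/dt = cos²(θ)/84 · 2 = 84/(84² + 50²) · 2
dθ/dt = 0.017581 rad/s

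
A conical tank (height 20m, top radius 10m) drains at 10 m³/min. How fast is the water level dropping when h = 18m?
10/(81π) ≈ 0.0393 m/min

r/h = 10/20, so r = (1/2)h
V = (1/3)πr²h = (1/3)π((1/2)h)²h = (1/12)πh³
dV/dh = (1/4)πh²
dh/dt = (dV/dt)/(dV/dh) = -10/((1/4)π·18²) = -10/(81π) m/min
The level is dropping at 10/(81π) ≈ 0.0393 m/min.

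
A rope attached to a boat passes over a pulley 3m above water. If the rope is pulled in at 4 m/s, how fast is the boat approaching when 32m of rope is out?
128√1015/1015 ≈ 4.018 m/s

rope² = x² + 3²
x = √(32² - 3²) = √1015
dx/dt = (rope/x) · d(rope)/dt = (32/√1015) · (-4) = -128√1015/1015 m/s
The boat approaches at 128√1015/1015 ≈ 4.018 m/s.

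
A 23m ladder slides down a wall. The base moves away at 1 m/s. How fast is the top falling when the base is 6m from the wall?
6√493/493 ≈ 0.2702 m/s

x² + y² = 23²
2x·dx/dt + 2y·dy/dt = 0
dy/dt = -x/y · dx/dt = -6/√493 · 1 = -6√493/493 m/s
The top is descending at 6√493/493 ≈ 0.2702 m/s.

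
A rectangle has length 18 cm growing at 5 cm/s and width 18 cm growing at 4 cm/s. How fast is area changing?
162 cm²/s

A = lw
dA/dt = w·dl/dt + l·dw/dt = 18·5 + 18·4 = 162 cm²/s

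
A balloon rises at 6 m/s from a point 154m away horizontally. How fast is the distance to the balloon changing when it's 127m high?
762√39845/39845 ≈ 3.817 m/s

z² = 154² + y²
z = √(154² + 127²) = √39845
dz/dt = y/z · dy/dt = 127/√39845 · 6 = 762√39845/39845 ≈ 3.817 m/s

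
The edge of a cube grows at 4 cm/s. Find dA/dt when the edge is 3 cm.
144 cm²/s

A = 6s²
dA/dt = 12s · ds/dt = 12·3·4 = 144 cm²/s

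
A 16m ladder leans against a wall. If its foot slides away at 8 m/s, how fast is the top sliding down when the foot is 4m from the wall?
8√15/15 ≈ 2.066 m/s

x² + y² = 16²
2x·dx/dt + 2y·dy/dt = 0
dy/dt = -x/y · dx/dt = -4/(4√15) · 8 = -8√15/15 m/s
The top is descending at 8√15/15 ≈ 2.066 m/s.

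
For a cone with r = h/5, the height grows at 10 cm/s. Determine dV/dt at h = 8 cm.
128π/5 cm³/s

V = (1/3)π(h/5)²h = πh³/75
dV/dt = πh²/25 · 10
At h = 8: dV/dt = 128π/5 cm³/s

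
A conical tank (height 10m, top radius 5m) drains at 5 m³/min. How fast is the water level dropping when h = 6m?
5/(9π) ≈ 0.1768 m/min

r/h = 5/10, so r = (1/2)h
V = (1/3)πr²h = (1/3)π((1/2)h)²h = (1/12)πh³
dV/dh = (1/4)πh²
dh/dt = (dV/dt)/(dV/dh) = -5/((1/4)π·6²) = -5/(9π) m/min
The level is dropping at 5/(9π) ≈ 0.1768 m/min.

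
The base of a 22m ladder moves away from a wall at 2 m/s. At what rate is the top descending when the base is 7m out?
14√435/435 ≈ 0.6712 m/s

x² + y² = 22²
2x·dx/dt + 2y·dy/dt = 0
dy/dt = -x/y · dx/dt = -7/√435 · 2 = -14√435/435 m/s
The top is descending at 14√435/435 ≈ 0.6712 m/s.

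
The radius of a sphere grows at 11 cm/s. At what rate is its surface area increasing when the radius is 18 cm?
1584π cm²/s

S = 4πr²
dS/dt = dS/dr · dr/dt = 8πr · 11
At r = 18: dS/dt = 1584π cm²/s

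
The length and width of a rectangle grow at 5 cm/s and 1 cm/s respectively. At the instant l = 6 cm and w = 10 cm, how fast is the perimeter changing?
12 cm/s

P = 2(l + w)
dP/dt = 2(dl/dt + dw/dt) = 2(5 + 1) = 12 cm/s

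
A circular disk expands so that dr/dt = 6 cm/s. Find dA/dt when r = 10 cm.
120π cm²/s

A = πr²
dA/dt = 2πr · dr/dt = 2π(10)(6) = 120π cm²/s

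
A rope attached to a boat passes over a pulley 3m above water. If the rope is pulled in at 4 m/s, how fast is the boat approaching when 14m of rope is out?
56√187/187 ≈ 4.095 m/s

rope² = x² + 3²
x = √(14² - 3²) = √187
dx/dt = (rope/x) · d(rope)/dt = (14/√187) · (-4) = -56√187/187 m/s
The boat approaches at 56√187/187 ≈ 4.095 m/s.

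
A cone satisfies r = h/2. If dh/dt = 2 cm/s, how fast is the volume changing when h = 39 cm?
1521π/2 cm³/s

V = (1/3)π(h/2)²h = πh³/12
dV/dt = πh²/4 · 2
At h = 39: dV/dt = 1521π/2 cm³/s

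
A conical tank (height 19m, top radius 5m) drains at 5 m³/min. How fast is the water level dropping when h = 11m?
361/(605π) ≈ 0.1899 m/min

r/h = 5/19, so r = (5/19)h
V = (1/3)πr²h = (1/3)π((5/19)h)²h = (25/1083)πh³
dV/dh = (25/361)πh²
dh/dt = (dV/dt)/(dV/dh) = -5/((25/361)π·11²) = -361/(605π) m/min
The level is dropping at 361/(605π) ≈ 0.1899 m/min.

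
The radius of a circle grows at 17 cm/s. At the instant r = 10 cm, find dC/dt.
34π cm/s

C = 2πr
dC/dt = 2π · dr/dt = 2π · 17 = 34π cm/s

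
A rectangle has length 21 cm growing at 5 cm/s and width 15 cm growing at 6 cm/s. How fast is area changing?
201 cm²/s

A = lw
dA/dt = w·dl/dt + l·dw/dt = 15·5 + 21·6 = 201 cm²/s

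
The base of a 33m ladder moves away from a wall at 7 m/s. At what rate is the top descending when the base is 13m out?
91√230/460 ≈ 3 m/s

x² + y² = 33²
2x·dx/dt + 2y·dy/dt = 0
dy/dt = -x/y · dx/dt = -13/(2√230) · 7 = -91√230/460 m/s
The top is descending at 91√230/460 ≈ 3 m/s.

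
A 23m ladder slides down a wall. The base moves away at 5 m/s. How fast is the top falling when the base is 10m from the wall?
50√429/429 ≈ 2.414 m/s

x² + y² = 23²
2x·dx/dt + 2y·dy/dt = 0
dy/dt = -x/y · dx/dt = -10/√429 · 5 = -50√429/429 m/s
The top is descending at 50√429/429 ≈ 2.414 m/s.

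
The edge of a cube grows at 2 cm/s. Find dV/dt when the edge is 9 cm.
486 cm³/s

V = s³
dV/dt = 3s² · ds/dt = 3·9²·2 = 486 cm³/s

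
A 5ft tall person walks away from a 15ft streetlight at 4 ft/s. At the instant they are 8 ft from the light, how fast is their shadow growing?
2 ft/s

By similar triangles: 15/(x+s) = 5/s
Solving: s = 5x/10
ds/dt = 5/10 · dx/dt = 1/2 · 4 = 2 ft/s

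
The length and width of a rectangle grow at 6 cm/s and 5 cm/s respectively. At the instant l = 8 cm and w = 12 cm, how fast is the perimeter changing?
22 cm/s

P = 2(l + w)
dP/dt = 2(dl/dt + dw/dt) = 2(6 + 5) = 22 cm/s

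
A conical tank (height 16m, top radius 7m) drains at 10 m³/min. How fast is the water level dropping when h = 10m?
128/(245π) ≈ 0.1663 m/min

r/h = 7/16, so r = (7/16)h
V = (1/3)πr²h = (1/3)π((7/16)h)²h = (49/768)πh³
dV/dh = (49/256)πh²
dh/dt = (dV/dt)/(dV/dh) = -10/((49/256)π·10²) = -128/(245π) m/min
The level is dropping at 128/(245π) ≈ 0.1663 m/min.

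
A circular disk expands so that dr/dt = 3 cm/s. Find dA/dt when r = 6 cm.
36π cm²/s

A = πr²
dA/dt = 2πr · dr/dt = 2π(6)(3) = 36π cm²/s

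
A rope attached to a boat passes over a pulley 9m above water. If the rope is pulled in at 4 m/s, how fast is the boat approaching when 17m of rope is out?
17√13/13 ≈ 4.715 m/s

rope² = x² + 9²
x = √(17² - 9²) = 4√13
dx/dt = (rope/x) · d(rope)/dt = (17/(4√13)) · (-4) = -17√13/13 m/s
The boat approaches at 17√13/13 ≈ 4.715 m/s.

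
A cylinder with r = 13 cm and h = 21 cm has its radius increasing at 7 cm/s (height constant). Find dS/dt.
658π cm²/s

S = 2πrh + 2πr² (lateral + bases)
dS/dt = (2πh + 4πr)·dr/dt = (2π·21 + 4π·13)·7
= 658π cm²/s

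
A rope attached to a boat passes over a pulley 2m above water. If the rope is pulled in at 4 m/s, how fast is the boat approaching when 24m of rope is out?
48√143/143 ≈ 4.014 m/s

rope² = x² + 2²
x = √(24² - 2²) = 2√143
dx/dt = (rope/x) · d(rope)/dt = (24/(2√143)) · (-4) = -48√143/143 m/s
The boat approaches at 48√143/143 ≈ 4.014 m/s.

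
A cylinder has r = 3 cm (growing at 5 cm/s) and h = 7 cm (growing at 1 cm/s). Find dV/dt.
219π cm³/s

V = πr²h
dV/dt = 2πrh·dr/dt + πr²·dh/dt
= 2π(3)(7)(5) + π(3)²(1)
= 219π cm³/s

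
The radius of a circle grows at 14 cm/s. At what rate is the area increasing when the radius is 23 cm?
644π cm²/s

A = πr²
dA/dt = 2πr · dr/dt = 2π(23)(14) = 644π cm²/s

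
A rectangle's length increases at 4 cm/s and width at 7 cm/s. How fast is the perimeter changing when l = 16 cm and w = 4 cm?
22 cm/s

P = 2(l + w)
dP/dt = 2(dl/dt + dw/dt) = 2(4 + 7) = 22 cm/s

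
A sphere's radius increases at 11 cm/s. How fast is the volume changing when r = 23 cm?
23276π cm³/s

V = (4/3)πr³
dV/dt = dV/dr · dr/dt = 4πr² · 11
At r = 23: dV/dt = 23276π cm³/s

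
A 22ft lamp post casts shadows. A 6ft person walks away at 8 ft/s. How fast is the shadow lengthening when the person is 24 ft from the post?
3 ft/s

By similar triangles: 22/(x+s) = 6/s
Solving: s = 6x/16
ds/dt = 6/16 · dx/dt = 3/8 · 8 = 3 ft/s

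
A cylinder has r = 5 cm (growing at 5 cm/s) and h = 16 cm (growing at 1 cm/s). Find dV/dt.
825π cm³/s

V = πr²h
dV/dt = 2πrh·dr/dt + πr²·dh/dt
= 2π(5)(16)(5) + π(5)²(1)
= 825π cm³/s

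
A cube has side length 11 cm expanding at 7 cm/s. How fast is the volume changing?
2541 cm³/s

V = s³
dV/dt = 3s² · ds/dt = 3·11²·7 = 2541 cm³/s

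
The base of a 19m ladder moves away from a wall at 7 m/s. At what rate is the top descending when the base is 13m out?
91√3/24 ≈ 6.567 m/s

x² + y² = 19²
2x·dx/dt + 2y·dy/dt = 0
dy/dt = -x/y · dx/dt = -13/(8√3) · 7 = -91√3/24 m/s
The top is descending at 91√3/24 ≈ 6.567 m/s.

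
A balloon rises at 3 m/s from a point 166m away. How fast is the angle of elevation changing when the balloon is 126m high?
0.011466 rad/s

tan(θ) = y/166
sec²(θ) · dθ/dt = (1/166) · dy/dt
dθ/dt = cos²(θ)/166 · 3 = 166/(166² + 126²) · 3
dθ/dt = 0.011466 rad/s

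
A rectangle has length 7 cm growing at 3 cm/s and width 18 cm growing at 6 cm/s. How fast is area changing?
96 cm²/s

A = lw
dA/dt = w·dl/dt + l·dw/dt = 18·3 + 7·6 = 96 cm²/s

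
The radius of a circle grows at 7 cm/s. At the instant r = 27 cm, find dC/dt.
14π cm/s

C = 2πr
dC/dt = 2π · dr/dt = 2π · 7 = 14π cm/s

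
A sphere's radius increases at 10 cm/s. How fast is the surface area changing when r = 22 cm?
1760π cm²/s

S = 4πr²
dS/dt = dS/dr · dr/dt = 8πr · 10
At r = 22: dS/dt = 1760π cm²/s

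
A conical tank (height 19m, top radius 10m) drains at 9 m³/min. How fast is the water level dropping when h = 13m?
3249/(16900π) ≈ 0.06119 m/min

r/h = 10/19, so r = (10/19)h
V = (1/3)πr²h = (1/3)π((10/19)h)²h = (100/1083)πh³
dV/dh = (100/361)πh²
dh/dt = (dV/dt)/(dV/dh) = -9/((100/361)π·13²) = -3249/(16900π) m/min
The level is dropping at 3249/(16900π) ≈ 0.06119 m/min.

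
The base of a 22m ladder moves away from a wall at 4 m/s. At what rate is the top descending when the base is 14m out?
7√2/3 ≈ 3.3 m/s

x² + y² = 22²
2x·dx/dt + 2y·dy/dt = 0
dy/dt = -x/y · dx/dt = -14/(12√2) · 4 = -7√2/3 m/s
The top is descending at 7√2/3 ≈ 3.3 m/s.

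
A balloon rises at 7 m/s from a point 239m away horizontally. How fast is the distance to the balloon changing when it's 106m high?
742√68357/68357 ≈ 2.838 m/s

z² = 239² + y²
z = √(239² + 106²) = √68357
dz/dt = y/z · dy/dt = 106/√68357 · 7 = 742√68357/68357 ≈ 2.838 m/s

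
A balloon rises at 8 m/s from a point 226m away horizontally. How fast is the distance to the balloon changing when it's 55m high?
440√54101/54101 ≈ 1.892 m/s

z² = 226² + y²
z = √(226² + 55²) = √54101
dz/dt = y/z · dy/dt = 55/√54101 · 8 = 440√54101/54101 ≈ 1.892 m/s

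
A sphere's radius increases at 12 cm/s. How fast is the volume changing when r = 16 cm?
12288π cm³/s

V = (4/3)πr³
dV/dt = dV/dr · dr/dt = 4πr² · 12
At r = 16: dV/dt = 12288π cm³/s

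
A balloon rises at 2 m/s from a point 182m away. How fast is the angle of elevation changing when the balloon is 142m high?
0.006831 rad/s

tan(θ) = y/182
sec²(θ) · dθ/dt = (1/182) · dy/dt
dθ/dt = cos²(θ)/182 · 2 = 182/(182² + 142²) · 2
dθ/dt = 0.006831 rad/s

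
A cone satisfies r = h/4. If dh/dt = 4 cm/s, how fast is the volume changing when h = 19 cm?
361π/4 cm³/s

V = (1/3)π(h/4)²h = πh³/48
dV/dt = πh²/16 · 4
At h = 19: dV/dt = 361π/4 cm³/s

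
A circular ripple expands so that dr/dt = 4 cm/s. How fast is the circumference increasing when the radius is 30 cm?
8π cm/s

C = 2πr
dC/dt = 2π · dr/dt = 2π · 4 = 8π cm/s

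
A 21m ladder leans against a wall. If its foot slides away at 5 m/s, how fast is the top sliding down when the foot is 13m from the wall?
65√17/68 ≈ 3.941 m/s

x² + y² = 21²
2x·dx/dt + 2y·dy/dt = 0
dy/dt = -x/y · dx/dt = -13/(4√17) · 5 = -65√17/68 m/s
The top is descending at 65√17/68 ≈ 3.941 m/s.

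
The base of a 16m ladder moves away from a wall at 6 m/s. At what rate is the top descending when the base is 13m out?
26√87/29 ≈ 8.362 m/s

x² + y² = 16²
2x·dx/dt + 2y·dy/dt = 0
dy/dt = -x/y · dx/dt = -13/√87 · 6 = -26√87/29 m/s
The top is descending at 26√87/29 ≈ 8.362 m/s.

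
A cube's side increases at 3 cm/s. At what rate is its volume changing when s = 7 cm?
441 cm³/s

V = s³
dV/dt = 3s² · ds/dt = 3·7²·3 = 441 cm³/s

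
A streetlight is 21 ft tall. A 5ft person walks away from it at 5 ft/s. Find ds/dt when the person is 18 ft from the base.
25/16 ft/s

By similar triangles: 21/(x+s) = 5/s
Solving: s = 5x/16
ds/dt = 5/16 · dx/dt = 5/16 · 5 = 25/16 ft/s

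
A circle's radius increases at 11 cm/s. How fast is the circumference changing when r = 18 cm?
22π cm/s

C = 2πr
dC/dt = 2π · dr/dt = 2π · 11 = 22π cm/s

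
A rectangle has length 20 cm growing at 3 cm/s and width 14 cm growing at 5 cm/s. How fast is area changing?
142 cm²/s

A = lw
dA/dt = w·dl/dt + l·dw/dt = 14·3 + 20·5 = 142 cm²/s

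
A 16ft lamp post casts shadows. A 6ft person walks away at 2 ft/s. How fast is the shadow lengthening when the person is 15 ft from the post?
6/5 ft/s

By similar triangles: 16/(x+s) = 6/s
Solving: s = 6x/10
ds/dt = 6/10 · dx/dt = 3/5 · 2 = 6/5 ft/s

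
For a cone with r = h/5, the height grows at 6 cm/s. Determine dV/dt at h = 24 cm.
3456π/25 cm³/s

V = (1/3)π(h/5)²h = πh³/75
dV/dt = πh²/25 · 6
At h = 24: dV/dt = 3456π/25 cm³/s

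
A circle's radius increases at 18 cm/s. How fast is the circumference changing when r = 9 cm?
36π cm/s

C = 2πr
dC/dt = 2π · dr/dt = 2π · 18 = 36π cm/s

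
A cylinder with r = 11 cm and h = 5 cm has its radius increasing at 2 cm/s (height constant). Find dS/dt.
108π cm²/s

S = 2πrh + 2πr² (lateral + bases)
dS/dt = (2πh + 4πr)·dr/dt = (2π·5 + 4π·11)·2
= 108π cm²/s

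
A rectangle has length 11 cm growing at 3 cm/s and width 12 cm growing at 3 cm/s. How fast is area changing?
69 cm²/s

A = lw
dA/dt = w·dl/dt + l·dw/dt = 12·3 + 11·3 = 69 cm²/s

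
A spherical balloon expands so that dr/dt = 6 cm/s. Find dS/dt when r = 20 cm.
960π cm²/s

S = 4πr²
dS/dt = dS/dr · dr/dt = 8πr · 6
At r = 20: dS/dt = 960π cm²/s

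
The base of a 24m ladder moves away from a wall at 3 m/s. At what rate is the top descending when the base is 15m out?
5√39/13 ≈ 2.402 m/s

x² + y² = 24²
2x·dx/dt + 2y·dy/dt = 0
dy/dt = -x/y · dx/dt = -15/(3√39) · 3 = -5√39/13 m/s
The top is descending at 5√39/13 ≈ 2.402 m/s.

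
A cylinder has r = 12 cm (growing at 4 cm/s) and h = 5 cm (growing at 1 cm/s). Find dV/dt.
624π cm³/s

V = πr²h
dV/dt = 2πrh·dr/dt + πr²·dh/dt
= 2π(12)(5)(4) + π(12)²(1)
= 624π cm³/s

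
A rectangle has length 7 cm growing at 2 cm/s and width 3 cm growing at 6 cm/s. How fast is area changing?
48 cm²/s

A = lw
dA/dt = w·dl/dt + l·dw/dt = 3·2 + 7·6 = 48 cm²/s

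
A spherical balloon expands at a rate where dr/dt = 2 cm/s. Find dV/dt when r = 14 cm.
1568π cm³/s

V = (4/3)πr³
dV/dt = dV/dr · dr/dt = 4πr² · 2
At r = 14: dV/dt = 1568π cm³/s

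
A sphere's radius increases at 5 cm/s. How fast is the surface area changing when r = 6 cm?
240π cm²/s

S = 4πr²
dS/dt = dS/dr · dr/dt = 8πr · 5
At r = 6: dS/dt = 240π cm²/s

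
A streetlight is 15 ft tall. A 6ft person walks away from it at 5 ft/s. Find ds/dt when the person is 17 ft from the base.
10/3 ft/s

By similar triangles: 15/(x+s) = 6/s
Solving: s = 6x/9
ds/dt = 6/9 · dx/dt = 2/3 · 5 = 10/3 ft/s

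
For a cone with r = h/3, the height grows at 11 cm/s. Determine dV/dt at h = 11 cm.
1331π/9 cm³/s

V = (1/3)π(h/3)²h = πh³/27
dV/dt = πh²/9 · 11
At h = 11: dV/dt = 1331π/9 cm³/s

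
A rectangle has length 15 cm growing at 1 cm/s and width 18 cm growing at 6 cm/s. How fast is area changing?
108 cm²/s

A = lw
dA/dt = w·dl/dt + l·dw/dt = 18·1 + 15·6 = 108 cm²/s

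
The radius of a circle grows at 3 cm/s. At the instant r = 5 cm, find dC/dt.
6π cm/s

C = 2πr
dC/dt = 2π · dr/dt = 2π · 3 = 6π cm/s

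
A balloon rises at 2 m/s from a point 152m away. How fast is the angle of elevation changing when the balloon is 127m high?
0.007749 rad/s

tan(θ) = y/152
sec²(θ) · dθ/dt = (1/152) · dy/dt
dθ/dt = cos²(θ)/152 · 2 = 152/(152² + 127²) · 2
dθ/dt = 0.007749 rad/s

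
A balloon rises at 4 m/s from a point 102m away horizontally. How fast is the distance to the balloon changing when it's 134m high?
134√7090/3545 ≈ 3.183 m/s

z² = 102² + y²
z = √(102² + 134²) = 2√7090
dz/dt = y/z · dy/dt = 134/(2√7090) · 4 = 134√7090/3545 ≈ 3.183 m/s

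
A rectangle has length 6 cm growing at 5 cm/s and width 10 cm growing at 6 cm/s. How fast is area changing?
86 cm²/s

A = lw
dA/dt = w·dl/dt + l·dw/dt = 10·5 + 6·6 = 86 cm²/s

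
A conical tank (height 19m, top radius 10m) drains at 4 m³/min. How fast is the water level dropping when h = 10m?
361/(2500π) ≈ 0.04596 m/min

r/h = 10/19, so r = (10/19)h
V = (1/3)πr²h = (1/3)π((10/19)h)²h = (100/1083)πh³
dV/dh = (100/361)πh²
dh/dt = (dV/dt)/(dV/dh) = -4/((100/361)π·10²) = -361/(2500π) m/min
The level is dropping at 361/(2500π) ≈ 0.04596 m/min.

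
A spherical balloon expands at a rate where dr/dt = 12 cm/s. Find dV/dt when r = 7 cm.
2352π cm³/s

V = (4/3)πr³
dV/dt = dV/dr · dr/dt = 4πr² · 12
At r = 7: dV/dt = 2352π cm³/s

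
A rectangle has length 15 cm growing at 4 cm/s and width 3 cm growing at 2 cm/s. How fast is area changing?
42 cm²/s

A = lw
dA/dt = w·dl/dt + l·dw/dt = 3·4 + 15·2 = 42 cm²/s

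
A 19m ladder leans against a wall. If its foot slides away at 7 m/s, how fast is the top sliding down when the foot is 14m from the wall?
98√165/165 ≈ 7.629 m/s

x² + y² = 19²
2x·dx/dt + 2y·dy/dt = 0
dy/dt = -x/y · dx/dt = -14/√165 · 7 = -98√165/165 m/s
The top is descending at 98√165/165 ≈ 7.629 m/s.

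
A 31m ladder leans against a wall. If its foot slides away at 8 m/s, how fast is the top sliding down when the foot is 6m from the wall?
48√37/185 ≈ 1.578 m/s

x² + y² = 31²
2x·dx/dt + 2y·dy/dt = 0
dy/dt = -x/y · dx/dt = -6/(5√37) · 8 = -48√37/185 m/s
The top is descending at 48√37/185 ≈ 1.578 m/s.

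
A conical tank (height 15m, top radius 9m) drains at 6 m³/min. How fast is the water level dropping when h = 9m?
50/(243π) ≈ 0.0655 m/min

r/h = 9/15, so r = (3/5)h
V = (1/3)πr²h = (1/3)π((3/5)h)²h = (3/25)πh³
dV/dh = (9/25)πh²
dh/dt = (dV/dt)/(dV/dh) = -6/((9/25)π·9²) = -50/(243π) m/min
The level is dropping at 50/(243π) ≈ 0.0655 m/min.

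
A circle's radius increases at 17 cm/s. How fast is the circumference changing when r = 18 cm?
34π cm/s

C = 2πr
dC/dt = 2π · dr/dt = 2π · 17 = 34π cm/s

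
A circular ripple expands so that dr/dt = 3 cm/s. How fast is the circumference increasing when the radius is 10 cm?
6π cm/s

C = 2πr
dC/dt = 2π · dr/dt = 2π · 3 = 6π cm/s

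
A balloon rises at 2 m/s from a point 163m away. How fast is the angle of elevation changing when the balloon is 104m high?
0.00872 rad/s

tan(θ) = y/163
sec²(θ) · dθ/dt = (1/163) · dy/dt
dθ/dt = cos²(θ)/163 · 2 = 163/(163² + 104²) · 2
dθ/dt = 0.00872 rad/s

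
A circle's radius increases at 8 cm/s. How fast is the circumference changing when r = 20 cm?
16π cm/s

C = 2πr
dC/dt = 2π · dr/dt = 2π · 8 = 16π cm/s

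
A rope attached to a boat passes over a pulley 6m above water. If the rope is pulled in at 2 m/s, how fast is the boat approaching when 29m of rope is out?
58√805/805 ≈ 2.044 m/s

rope² = x² + 6²
x = √(29² - 6²) = √805
dx/dt = (rope/x) · d(rope)/dt = (29/√805) · (-2) = -58√805/805 m/s
The boat approaches at 58√805/805 ≈ 2.044 m/s.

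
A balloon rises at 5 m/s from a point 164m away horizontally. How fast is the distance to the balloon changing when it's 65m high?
325√31121/31121 ≈ 1.842 m/s

z² = 164² + y²
z = √(164² + 65²) = √31121
dz/dt = y/z · dy/dt = 65/√31121 · 5 = 325√31121/31121 ≈ 1.842 m/s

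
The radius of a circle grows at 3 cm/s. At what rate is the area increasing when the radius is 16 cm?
96π cm²/s

A = πr²
dA/dt = 2πr · dr/dt = 2π(16)(3) = 96π cm²/s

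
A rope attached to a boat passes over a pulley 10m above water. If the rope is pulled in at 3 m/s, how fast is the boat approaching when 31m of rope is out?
31√861/287 ≈ 3.169 m/s

rope² = x² + 10²
x = √(31² - 10²) = √861
dx/dt = (rope/x) · d(rope)/dt = (31/√861) · (-3) = -31√861/287 m/s
The boat approaches at 31√861/287 ≈ 3.169 m/s.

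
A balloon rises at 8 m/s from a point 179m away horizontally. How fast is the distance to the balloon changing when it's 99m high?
396√41842/20921 ≈ 3.872 m/s

z² = 179² + y²
z = √(179² + 99²) = √41842
dz/dt = y/z · dy/dt = 99/√41842 · 8 = 396√41842/20921 ≈ 3.872 m/s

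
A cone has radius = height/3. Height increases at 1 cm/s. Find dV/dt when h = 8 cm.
64π/9 cm³/s

V = (1/3)π(h/3)²h = πh³/27
dV/dt = πh²/9 · 1
At h = 8: dV/dt = 64π/9 cm³/s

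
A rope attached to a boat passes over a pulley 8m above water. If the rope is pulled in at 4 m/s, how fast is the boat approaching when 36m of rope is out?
36√77/77 ≈ 4.103 m/s

rope² = x² + 8²
x = √(36² - 8²) = 4√77
dx/dt = (rope/x) · d(rope)/dt = (36/(4√77)) · (-4) = -36√77/77 m/s
The boat approaches at 36√77/77 ≈ 4.103 m/s.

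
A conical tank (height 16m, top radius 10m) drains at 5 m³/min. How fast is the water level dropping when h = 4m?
4/(5π) ≈ 0.2546 m/min

r/h = 10/16, so r = (5/8)h
V = (1/3)πr²h = (1/3)π((5/8)h)²h = (25/192)πh³
dV/dh = (25/64)πh²
dh/dt = (dV/dt)/(dV/dh) = -5/((25/64)π·4²) = -4/(5π) m/min
The level is dropping at 4/(5π) ≈ 0.2546 m/min.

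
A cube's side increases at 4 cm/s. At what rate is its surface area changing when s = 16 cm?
768 cm²/s

A = 6s²
dA/dt = 12s · ds/dt = 12·16·4 = 768 cm²/s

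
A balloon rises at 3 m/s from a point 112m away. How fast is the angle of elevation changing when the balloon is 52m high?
0.022036 rad/s

tan(θ) = y/112
sec²(θ) · dθ/dt = (1/112) · dy/dt
dθ/dt = cos²(θ)/112 · 3 = 112/(112² + 52²) · 3
dθ/dt = 0.022036 rad/s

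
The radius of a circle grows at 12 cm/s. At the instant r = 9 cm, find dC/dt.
24π cm/s

C = 2πr
dC/dt = 2π · dr/dt = 2π · 12 = 24π cm/s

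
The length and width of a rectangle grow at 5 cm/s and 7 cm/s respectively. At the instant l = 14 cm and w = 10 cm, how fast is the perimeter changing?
24 cm/s

P = 2(l + w)
dP/dt = 2(dl/dt + dw/dt) = 2(5 + 7) = 24 cm/s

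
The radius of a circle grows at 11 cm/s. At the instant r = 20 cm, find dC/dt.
22π cm/s

C = 2πr
dC/dt = 2π · dr/dt = 2π · 11 = 22π cm/s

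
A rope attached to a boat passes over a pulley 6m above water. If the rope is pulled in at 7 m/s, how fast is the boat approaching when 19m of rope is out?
133√13/65 ≈ 7.378 m/s

rope² = x² + 6²
x = √(19² - 6²) = 5√13
dx/dt = (rope/x) · d(rope)/dt = (19/(5√13)) · (-7) = -133√13/65 m/s
The boat approaches at 133√13/65 ≈ 7.378 m/s.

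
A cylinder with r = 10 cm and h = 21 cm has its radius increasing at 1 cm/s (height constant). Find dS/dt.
82π cm²/s

S = 2πrh + 2πr² (lateral + bases)
dS/dt = (2πh + 4πr)·dr/dt = (2π·21 + 4π·10)·1
= 82π cm²/s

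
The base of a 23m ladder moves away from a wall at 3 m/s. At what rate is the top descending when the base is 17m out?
17√15/20 ≈ 3.292 m/s

x² + y² = 23²
2x·dx/dt + 2y·dy/dt = 0
dy/dt = -x/y · dx/dt = -17/(4√15) · 3 = -17√15/20 m/s
The top is descending at 17√15/20 ≈ 3.292 m/s.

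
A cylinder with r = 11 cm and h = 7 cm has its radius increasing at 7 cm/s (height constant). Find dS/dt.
406π cm²/s

S = 2πrh + 2πr² (lateral + bases)
dS/dt = (2πh + 4πr)·dr/dt = (2π·7 + 4π·11)·7
= 406π cm²/s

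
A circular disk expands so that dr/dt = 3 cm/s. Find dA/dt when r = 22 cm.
132π cm²/s

A = πr²
dA/dt = 2πr · dr/dt = 2π(22)(3) = 132π cm²/s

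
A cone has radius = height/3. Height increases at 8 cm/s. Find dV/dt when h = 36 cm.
1152π cm³/s

V = (1/3)π(h/3)²h = πh³/27
dV/dt = πh²/9 · 8
At h = 36: dV/dt = 1152π cm³/s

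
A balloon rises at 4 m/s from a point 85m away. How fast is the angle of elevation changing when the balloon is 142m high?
0.012414 rad/s

tan(θ) = y/85
sec²(θ) · dθ/dt = (1/85) · dy/dt
dθ/dt = cos²(θ)/85 · 4 = 85/(85² + 142²) · 4
dθ/dt = 0.012414 rad/s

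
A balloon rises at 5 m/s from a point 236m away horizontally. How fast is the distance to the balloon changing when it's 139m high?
695√75017/75017 ≈ 2.537 m/s

z² = 236² + y²
z = √(236² + 139²) = √75017
dz/dt = y/z · dy/dt = 139/√75017 · 5 = 695√75017/75017 ≈ 2.537 m/s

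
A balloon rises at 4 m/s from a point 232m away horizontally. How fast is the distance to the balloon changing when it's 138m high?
276√18217/18217 ≈ 2.045 m/s

z² = 232² + y²
z = √(232² + 138²) = 2√18217
dz/dt = y/z · dy/dt = 138/(2√18217) · 4 = 276√18217/18217 ≈ 2.045 m/s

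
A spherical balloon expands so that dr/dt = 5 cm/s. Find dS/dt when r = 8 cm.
320π cm²/s

S = 4πr²
dS/dt = dS/dr · dr/dt = 8πr · 5
At r = 8: dS/dt = 320π cm²/s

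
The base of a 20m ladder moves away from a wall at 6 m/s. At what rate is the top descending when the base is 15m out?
18√7/7 ≈ 6.803 m/s

x² + y² = 20²
2x·dx/dt + 2y·dy/dt = 0
dy/dt = -x/y · dx/dt = -15/(5√7) · 6 = -18√7/7 m/s
The top is descending at 18√7/7 ≈ 6.803 m/s.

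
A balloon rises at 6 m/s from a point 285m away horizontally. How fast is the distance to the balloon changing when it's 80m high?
96√3505/3505 ≈ 1.622 m/s

z² = 285² + y²
z = √(285² + 80²) = 5√3505
dz/dt = y/z · dy/dt = 80/(5√3505) · 6 = 96√3505/3505 ≈ 1.622 m/s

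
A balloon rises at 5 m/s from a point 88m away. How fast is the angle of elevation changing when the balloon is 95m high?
0.026239 rad/s

tan(θ) = y/88
sec²(θ) · dθ/dt = (1/88) · dy/dt
dθ/dt = cos²(θ)/88 · 5 = 88/(88² + 95²) · 5
dθ/dt = 0.026239 rad/s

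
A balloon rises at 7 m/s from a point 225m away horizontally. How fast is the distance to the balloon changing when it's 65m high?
91√2194/2194 ≈ 1.943 m/s

z² = 225² + y²
z = √(225² + 65²) = 5√2194
dz/dt = y/z · dy/dt = 65/(5√2194) · 7 = 91√2194/2194 ≈ 1.943 m/s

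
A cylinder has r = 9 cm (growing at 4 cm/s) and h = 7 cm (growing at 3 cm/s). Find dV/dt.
747π cm³/s

V = πr²h
dV/dt = 2πrh·dr/dt + πr²·dh/dt
= 2π(9)(7)(4) + π(9)²(3)
= 747π cm³/s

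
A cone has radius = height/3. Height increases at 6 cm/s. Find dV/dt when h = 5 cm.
50π/3 cm³/s

V = (1/3)π(h/3)²h = πh³/27
dV/dt = πh²/9 · 6
At h = 5: dV/dt = 50π/3 cm³/s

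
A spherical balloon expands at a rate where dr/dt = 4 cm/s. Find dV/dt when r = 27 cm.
11664π cm³/s

V = (4/3)πr³
dV/dt = dV/dr · dr/dt = 4πr² · 4
At r = 27: dV/dt = 11664π cm³/s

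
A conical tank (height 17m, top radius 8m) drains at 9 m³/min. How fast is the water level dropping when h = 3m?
289/(64π) ≈ 1.437 m/min

r/h = 8/17, so r = (8/17)h
V = (1/3)πr²h = (1/3)π((8/17)h)²h = (64/867)πh³
dV/dh = (64/289)πh²
dh/dt = (dV/dt)/(dV/dh) = -9/((64/289)π·3²) = -289/(64π) m/min
The level is dropping at 289/(64π) ≈ 1.437 m/min.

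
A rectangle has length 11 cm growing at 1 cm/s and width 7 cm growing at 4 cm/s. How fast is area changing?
51 cm²/s

A = lw
dA/dt = w·dl/dt + l·dw/dt = 7·1 + 11·4 = 51 cm²/s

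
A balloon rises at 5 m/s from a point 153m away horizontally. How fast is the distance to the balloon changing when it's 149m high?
149√45610/9122 ≈ 3.488 m/s

z² = 153² + y²
z = √(153² + 149²) = √45610
dz/dt = y/z · dy/dt = 149/√45610 · 5 = 149√45610/9122 ≈ 3.488 m/s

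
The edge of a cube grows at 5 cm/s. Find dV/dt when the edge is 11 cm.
1815 cm³/s

V = s³
dV/dt = 3s² · ds/dt = 3·11²·5 = 1815 cm³/s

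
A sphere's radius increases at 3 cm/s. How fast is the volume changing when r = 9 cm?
972π cm³/s

V = (4/3)πr³
dV/dt = dV/dr · dr/dt = 4πr² · 3
At r = 9: dV/dt = 972π cm³/s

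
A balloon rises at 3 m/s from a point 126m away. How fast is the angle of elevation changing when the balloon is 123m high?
0.012192 rad/s

tan(θ) = y/126
sec²(θ) · dθ/dt = (1/126) · dy/dt
dθ/dt = cos²(θ)/126 · 3 = 126/(126² + 123²) · 3
dθ/dt = 0.012192 rad/s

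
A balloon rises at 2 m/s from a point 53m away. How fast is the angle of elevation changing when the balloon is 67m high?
0.014525 rad/s

tan(θ) = y/53
sec²(θ) · dθ/dt = (1/53) · dy/dt
dθ/dt = cos²(θ)/53 · 2 = 53/(53² + 67²) · 2
dθ/dt = 0.014525 rad/s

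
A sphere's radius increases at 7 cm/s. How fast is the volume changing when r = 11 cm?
3388π cm³/s

V = (4/3)πr³
dV/dt = dV/dr · dr/dt = 4πr² · 7
At r = 11: dV/dt = 3388π cm³/s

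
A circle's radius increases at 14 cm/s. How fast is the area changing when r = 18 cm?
504π cm²/s

A = πr²
dA/dt = 2πr · dr/dt = 2π(18)(14) = 504π cm²/s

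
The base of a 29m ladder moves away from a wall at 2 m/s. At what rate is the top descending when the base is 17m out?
17√138/138 ≈ 1.447 m/s

x² + y² = 29²
2x·dx/dt + 2y·dy/dt = 0
dy/dt = -x/y · dx/dt = -17/(2√138) · 2 = -17√138/138 m/s
The top is descending at 17√138/138 ≈ 1.447 m/s.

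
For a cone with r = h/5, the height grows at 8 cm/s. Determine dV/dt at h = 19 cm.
2888π/25 cm³/s

V = (1/3)π(h/5)²h = πh³/75
dV/dt = πh²/25 · 8
At h = 19: dV/dt = 2888π/25 cm³/s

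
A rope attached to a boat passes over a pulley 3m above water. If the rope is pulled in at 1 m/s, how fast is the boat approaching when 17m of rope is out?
17√70/140 ≈ 1.016 m/s

rope² = x² + 3²
x = √(17² - 3²) = 2√70
dx/dt = (rope/x) · d(rope)/dt = (17/(2√70)) · (-1) = -17√70/140 m/s
The boat approaches at 17√70/140 ≈ 1.016 m/s.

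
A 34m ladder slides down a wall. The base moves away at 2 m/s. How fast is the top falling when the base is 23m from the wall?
46√627/627 ≈ 1.837 m/s

x² + y² = 34²
2x·dx/dt + 2y·dy/dt = 0
dy/dt = -x/y · dx/dt = -23/√627 · 2 = -46√627/627 m/s
The top is descending at 46√627/627 ≈ 1.837 m/s.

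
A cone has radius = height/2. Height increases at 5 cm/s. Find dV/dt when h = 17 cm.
1445π/4 cm³/s

V = (1/3)π(h/2)²h = πh³/12
dV/dt = πh²/4 · 5
At h = 17: dV/dt = 1445π/4 cm³/s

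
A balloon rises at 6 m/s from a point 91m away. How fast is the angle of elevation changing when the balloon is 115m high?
0.025388 rad/s

tan(θ) = y/91
sec²(θ) · dθ/dt = (1/91) · dy/dt
dθ/dt = cos²(θ)/91 · 6 = 91/(91² + 115²) · 6
dθ/dt = 0.025388 rad/s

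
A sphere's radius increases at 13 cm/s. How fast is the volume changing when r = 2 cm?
208π cm³/s

V = (4/3)πr³
dV/dt = dV/dr · dr/dt = 4πr² · 13
At r = 2: dV/dt = 208π cm³/s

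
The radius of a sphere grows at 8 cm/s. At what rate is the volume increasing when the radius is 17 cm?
9248π cm³/s

V = (4/3)πr³
dV/dt = dV/dr · dr/dt = 4πr² · 8
At r = 17: dV/dt = 9248π cm³/s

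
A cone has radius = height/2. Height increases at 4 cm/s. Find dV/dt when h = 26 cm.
676π cm³/s

V = (1/3)π(h/2)²h = πh³/12
dV/dt = πh²/4 · 4
At h = 26: dV/dt = 676π cm³/s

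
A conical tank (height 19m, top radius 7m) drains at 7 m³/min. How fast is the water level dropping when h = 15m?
361/(1575π) ≈ 0.07296 m/min

r/h = 7/19, so r = (7/19)h
V = (1/3)πr²h = (1/3)π((7/19)h)²h = (49/1083)πh³
dV/dh = (49/361)πh²
dh/dt = (dV/dt)/(dV/dh) = -7/((49/361)π·15²) = -361/(1575π) m/min
The level is dropping at 361/(1575π) ≈ 0.07296 m/min.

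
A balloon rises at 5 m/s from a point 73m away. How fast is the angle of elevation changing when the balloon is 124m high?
0.017629 rad/s

tan(θ) = y/73
sec²(θ) · dθ/dt = (1/73) · dy/dt
dθ/dt = cos²(θ)/73 · 5 = 73/(73² + 124²) · 5
dθ/dt = 0.017629 rad/s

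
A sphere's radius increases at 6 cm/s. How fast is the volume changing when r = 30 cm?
21600π cm³/s

V = (4/3)πr³
dV/dt = dV/dr · dr/dt = 4πr² · 6
At r = 30: dV/dt = 21600π cm³/s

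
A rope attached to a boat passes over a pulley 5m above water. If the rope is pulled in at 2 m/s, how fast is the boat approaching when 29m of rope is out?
29√51/102 ≈ 2.03 m/s

rope² = x² + 5²
x = √(29² - 5²) = 4√51
dx/dt = (rope/x) · d(rope)/dt = (29/(4√51)) · (-2) = -29√51/102 m/s
The boat approaches at 29√51/102 ≈ 2.03 m/s.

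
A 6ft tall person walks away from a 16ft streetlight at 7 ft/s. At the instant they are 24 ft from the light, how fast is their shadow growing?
21/5 ft/s

By similar triangles: 16/(x+s) = 6/s
Solving: s = 6x/10
ds/dt = 6/10 · dx/dt = 3/5 · 7 = 21/5 ft/s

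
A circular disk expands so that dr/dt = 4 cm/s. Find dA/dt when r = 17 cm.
136π cm²/s

A = πr²
dA/dt = 2πr · dr/dt = 2π(17)(4) = 136π cm²/s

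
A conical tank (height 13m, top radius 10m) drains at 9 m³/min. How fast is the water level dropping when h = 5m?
1521/(2500π) ≈ 0.1937 m/min

r/h = 10/13, so r = (10/13)h
V = (1/3)πr²h = (1/3)π((10/13)h)²h = (100/507)πh³
dV/dh = (100/169)πh²
dh/dt = (dV/dt)/(dV/dh) = -9/((100/169)π·5²) = -1521/(2500π) m/min
The level is dropping at 1521/(2500π) ≈ 0.1937 m/min.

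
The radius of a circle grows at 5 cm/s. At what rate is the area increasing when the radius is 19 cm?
190π cm²/s

A = πr²
dA/dt = 2πr · dr/dt = 2π(19)(5) = 190π cm²/s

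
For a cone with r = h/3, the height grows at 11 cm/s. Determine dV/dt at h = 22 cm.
5324π/9 cm³/s

V = (1/3)π(h/3)²h = πh³/27
dV/dt = πh²/9 · 11
At h = 22: dV/dt = 5324π/9 cm³/s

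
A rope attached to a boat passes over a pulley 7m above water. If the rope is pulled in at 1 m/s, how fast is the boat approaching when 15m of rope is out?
15√11/44 ≈ 1.131 m/s

rope² = x² + 7²
x = √(15² - 7²) = 4√11
dx/dt = (rope/x) · d(rope)/dt = (15/(4√11)) · (-1) = -15√11/44 m/s
The boat approaches at 15√11/44 ≈ 1.131 m/s.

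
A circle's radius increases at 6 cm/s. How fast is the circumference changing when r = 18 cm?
12π cm/s

C = 2πr
dC/dt = 2π · dr/dt = 2π · 6 = 12π cm/s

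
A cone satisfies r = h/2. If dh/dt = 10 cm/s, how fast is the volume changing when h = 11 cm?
605π/2 cm³/s

V = (1/3)π(h/2)²h = πh³/12
dV/dt = πh²/4 · 10
At h = 11: dV/dt = 605π/2 cm³/s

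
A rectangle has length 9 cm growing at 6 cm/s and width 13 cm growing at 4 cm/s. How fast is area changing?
114 cm²/s

A = lw
dA/dt = w·dl/dt + l·dw/dt = 13·6 + 9·4 = 114 cm²/s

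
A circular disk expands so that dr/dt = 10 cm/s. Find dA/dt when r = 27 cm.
540π cm²/s

A = πr²
dA/dt = 2πr · dr/dt = 2π(27)(10) = 540π cm²/s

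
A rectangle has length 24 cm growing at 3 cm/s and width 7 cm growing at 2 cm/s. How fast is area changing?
69 cm²/s

A = lw
dA/dt = w·dl/dt + l·dw/dt = 7·3 + 24·2 = 69 cm²/s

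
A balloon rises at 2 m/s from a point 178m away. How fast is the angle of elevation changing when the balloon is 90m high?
0.008948 rad/s

tan(θ) = y/178
sec²(θ) · dθ/dt = (1/178) · dy/dt
dθ/dt = cos²(θ)/178 · 2 = 178/(178² + 90²) · 2
dθ/dt = 0.008948 rad/s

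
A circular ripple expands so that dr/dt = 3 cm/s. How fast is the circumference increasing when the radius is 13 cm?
6π cm/s

C = 2πr
dC/dt = 2π · dr/dt = 2π · 3 = 6π cm/s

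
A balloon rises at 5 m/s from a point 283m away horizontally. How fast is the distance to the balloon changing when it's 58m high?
290√83453/83453 ≈ 1.004 m/s

z² = 283² + y²
z = √(283² + 58²) = √83453
dz/dt = y/z · dy/dt = 58/√83453 · 5 = 290√83453/83453 ≈ 1.004 m/s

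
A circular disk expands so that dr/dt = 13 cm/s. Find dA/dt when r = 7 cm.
182π cm²/s

A = πr²
dA/dt = 2πr · dr/dt = 2π(7)(13) = 182π cm²/s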